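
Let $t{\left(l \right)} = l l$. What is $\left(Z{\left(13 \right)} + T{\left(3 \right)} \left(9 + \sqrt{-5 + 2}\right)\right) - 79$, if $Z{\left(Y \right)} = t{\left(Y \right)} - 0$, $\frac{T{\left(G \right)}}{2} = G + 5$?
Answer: $234 + 16 i \sqrt{3} \approx 234.0 + 27.713 i$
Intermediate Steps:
$T{\left(G \right)} = 10 + 2 G$ ($T{\left(G \right)} = 2 \left(G + 5\right) = 2 \left(5 + G\right) = 10 + 2 G$)
$t{\left(l \right)} = l^{2}$
$Z{\left(Y \right)} = Y^{2}$ ($Z{\left(Y \right)} = Y^{2} - 0 = Y^{2} + 0 = Y^{2}$)
$\left(Z{\left(13 \right)} + T{\left(3 \right)} \left(9 + \sqrt{-5 + 2}\right)\right) - 79 = \left(13^{2} + \left(10 + 2 \cdot 3\right) \left(9 + \sqrt{-5 + 2}\right)\right) - 79 = \left(169 + \left(10 + 6\right) \left(9 + \sqrt{-3}\right)\right) - 79 = \left(169 + 16 \left(9 + i \sqrt{3}\right)\right) - 79 = \left(169 + \left(144 + 16 i \sqrt{3}\right)\right) - 79 = \left(313 + 16 i \sqrt{3}\right) - 79 = 234 + 16 i \sqrt{3}$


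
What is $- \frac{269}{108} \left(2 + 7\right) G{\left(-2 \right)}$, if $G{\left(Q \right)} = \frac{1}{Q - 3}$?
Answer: $\frac{269}{60} \approx 4.4833$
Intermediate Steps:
$G{\left(Q \right)} = \frac{1}{-3 + Q}$
$- \frac{269}{108} \left(2 + 7\right) G{\left(-2 \right)} = - \frac{269}{108} \frac{2 + 7}{-3 - 2} = \left(-269\right) \frac{1}{108} \frac{9}{-5} = - \frac{269 \cdot 9 \left(- \frac{1}{5}\right)}{108} = \left(- \frac{269}{108}\right) \left(- \frac{9}{5}\right) = \frac{269}{60}$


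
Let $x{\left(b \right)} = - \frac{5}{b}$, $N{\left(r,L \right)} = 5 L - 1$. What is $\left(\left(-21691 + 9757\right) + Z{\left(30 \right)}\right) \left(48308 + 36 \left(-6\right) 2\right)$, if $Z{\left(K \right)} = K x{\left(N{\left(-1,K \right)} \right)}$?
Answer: $- \frac{85138656816}{149} \approx -5.714 \cdot 10^{8}$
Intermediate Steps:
$N{\left(r,L \right)} = -1 + 5 L$
$Z{\left(K \right)} = - \frac{5 K}{-1 + 5 K}$ ($Z{\left(K \right)} = K \left(- \frac{5}{-1 + 5 K}\right) = - \frac{5 K}{-1 + 5 K}$)
$\left(\left(-21691 + 9757\right) + Z{\left(30 \right)}\right) \left(48308 + 36 \left(-6\right) 2\right) = \left(\left(-21691 + 9757\right) - \frac{150}{-1 + 5 \cdot 30}\right) \left(48308 + 36 \left(-6\right) 2\right) = \left(-11934 - \frac{150}{-1 + 150}\right) \left(48308 - 432\right) = \left(-11934 - \frac{150}{149}\right) \left(48308 - 432\right) = \left(-11934 - 150 \cdot \frac{1}{149}\right) 47876 = \left(-11934 - \frac{150}{149}\right) 47876 = \left(- \frac{1778316}{149}\right) 47876 = - \frac{85138656816}{149}$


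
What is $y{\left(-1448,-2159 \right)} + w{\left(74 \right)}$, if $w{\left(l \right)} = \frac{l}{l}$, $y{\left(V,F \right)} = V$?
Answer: $-1447$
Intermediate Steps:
$w{\left(l \right)} = 1$
$y{\left(-1448,-2159 \right)} + w{\left(74 \right)} = -1448 + 1 = -1447$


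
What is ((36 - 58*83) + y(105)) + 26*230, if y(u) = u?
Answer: 1307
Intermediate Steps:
((36 - 58*83) + y(105)) + 26*230 = ((36 - 58*83) + 105) + 26*230 = ((36 - 4814) + 105) + 5980 = (-4778 + 105) + 5980 = -4673 + 5980 = 1307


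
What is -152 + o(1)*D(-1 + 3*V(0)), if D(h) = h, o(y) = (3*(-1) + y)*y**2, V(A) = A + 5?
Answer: -180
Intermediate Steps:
V(A) = 5 + A
o(y) = y**2*(-3 + y) (o(y) = (-3 + y)*y**2 = y**2*(-3 + y))
-152 + o(1)*D(-1 + 3*V(0)) = -152 + (1**2*(-3 + 1))*(-1 + 3*(5 + 0)) = -152 + (1*(-2))*(-1 + 3*5) = -152 - 2*(-1 + 15) = -152 - 2*14 = -152 - 28 = -180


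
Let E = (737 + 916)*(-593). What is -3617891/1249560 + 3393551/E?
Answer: -89503531777/14078792520 ≈ -6.3573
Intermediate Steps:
E = -980229 (E = 1653*(-593) = -980229)
-3617891/1249560 + 3393551/E = -3617891/1249560 + 3393551/(-980229) = -3617891*1/1249560 + 3393551*(-1/980229) = -3617891/1249560 - 117019/33801 = -89503531777/14078792520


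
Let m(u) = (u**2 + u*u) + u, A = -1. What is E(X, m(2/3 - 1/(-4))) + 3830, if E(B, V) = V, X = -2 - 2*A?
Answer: 275947/72 ≈ 3832.6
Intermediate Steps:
m(u) = u + 2*u**2 (m(u) = (u**2 + u**2) + u = 2*u**2 + u = u + 2*u**2)
X = 0 (X = -2 - 2*(-1) = -2 + 2 = 0)
E(X, m(2/3 - 1/(-4))) + 3830 = (2/3 - 1/(-4))*(1 + 2*(2/3 - 1/(-4))) + 3830 = (2*(1/3) - 1*(-1/4))*(1 + 2*(2*(1/3) - 1*(-1/4))) + 3830 = (2/3 + 1/4)*(1 + 2*(2/3 + 1/4)) + 3830 = 11*(1 + 2*(11/12))/12 + 3830 = 11*(1 + 11/6)/12 + 3830 = (11/12)*(17/6) + 3830 = 187/72 + 3830 = 275947/72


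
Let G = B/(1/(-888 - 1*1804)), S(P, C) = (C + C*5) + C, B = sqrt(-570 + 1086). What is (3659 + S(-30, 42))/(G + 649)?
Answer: -2565497/3738960623 - 21282952*sqrt(129)/3738960623 ≈ -0.065337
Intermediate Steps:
B = 2*sqrt(129) (B = sqrt(516) = 2*sqrt(129) ≈ 22.716)
S(P, C) = 7*C (S(P, C) = (C + 5*C) + C = 6*C + C = 7*C)
G = -5384*sqrt(129) (G = (2*sqrt(129))/(1/(-888 - 1*1804)) = (2*sqrt(129))/(1/(-888 - 1804)) = (2*sqrt(129))/(1/(-2692)) = (2*sqrt(129))/(-1/2692) = (2*sqrt(129))*(-2692) = -5384*sqrt(129) ≈ -61151.)
(3659 + S(-30, 42))/(G + 649) = (3659 + 7*42)/(-5384*sqrt(129) + 649) = (3659 + 294)/(649 - 5384*sqrt(129)) = 3953/(649 - 5384*sqrt(129))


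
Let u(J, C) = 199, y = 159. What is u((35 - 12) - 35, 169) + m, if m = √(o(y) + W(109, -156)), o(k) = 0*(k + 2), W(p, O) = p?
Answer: 199 + √109 ≈ 209.44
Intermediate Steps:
o(k) = 0 (o(k) = 0*(2 + k) = 0)
m = √109 (m = √(0 + 109) = √109 ≈ 10.440)
u((35 - 12) - 35, 169) + m = 199 + √109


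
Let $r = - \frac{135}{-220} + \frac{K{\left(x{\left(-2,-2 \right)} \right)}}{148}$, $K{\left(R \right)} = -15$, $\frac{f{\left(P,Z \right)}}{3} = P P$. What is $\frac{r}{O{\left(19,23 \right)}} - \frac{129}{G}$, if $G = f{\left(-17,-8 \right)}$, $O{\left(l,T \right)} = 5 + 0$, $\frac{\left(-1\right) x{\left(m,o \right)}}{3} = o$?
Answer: $- \frac{54497}{1176230} \approx -0.046332$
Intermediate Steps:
$x{\left(m,o \right)} = - 3 o$
$f{\left(P,Z \right)} = 3 P^{2}$ ($f{\left(P,Z \right)} = 3 P P = 3 P^{2}$)
$O{\left(l,T \right)} = 5$
$r = \frac{417}{814}$ ($r = - \frac{135}{-220} - \frac{15}{148} = \left(-135\right) \left(- \frac{1}{220}\right) - \frac{15}{148} = \frac{27}{44} - \frac{15}{148} = \frac{417}{814} \approx 0.51229$)
$G = 867$ ($G = 3 \left(-17\right)^{2} = 3 \cdot 289 = 867$)
$\frac{r}{O{\left(19,23 \right)}} - \frac{129}{G} = \frac{417}{814 \cdot 5} - \frac{129}{867} = \frac{417}{814} \cdot \frac{1}{5} - \frac{43}{289} = \frac{417}{4070} - \frac{43}{289} = - \frac{54497}{1176230}$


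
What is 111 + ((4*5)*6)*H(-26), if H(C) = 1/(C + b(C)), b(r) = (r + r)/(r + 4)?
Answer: 1377/13 ≈ 105.92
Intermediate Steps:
b(r) = 2*r/(4 + r) (b(r) = (2*r)/(4 + r) = 2*r/(4 + r))
H(C) = 1/(C + 2*C/(4 + C))
111 + ((4*5)*6)*H(-26) = 111 + ((4*5)*6)*((4 - 26)/((-26)*(6 - 26))) = 111 + (20*6)*(-1/26*(-22)/(-20)) = 111 + 120*(-1/26*(-1/20)*(-22)) = 111 + 120*(-11/260) = 111 - 66/13 = 1377/13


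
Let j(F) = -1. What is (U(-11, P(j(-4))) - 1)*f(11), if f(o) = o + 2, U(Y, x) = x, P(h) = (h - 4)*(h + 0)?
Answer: 52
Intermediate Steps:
P(h) = h*(-4 + h) (P(h) = (-4 + h)*h = h*(-4 + h))
f(o) = 2 + o
(U(-11, P(j(-4))) - 1)*f(11) = (-(-4 - 1) - 1)*(2 + 11) = (-1*(-5) - 1)*13 = (5 - 1)*13 = 4*13 = 52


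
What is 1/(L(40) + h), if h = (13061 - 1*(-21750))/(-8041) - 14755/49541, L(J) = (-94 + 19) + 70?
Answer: -398359181/3835012611 ≈ -0.10387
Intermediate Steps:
L(J) = -5 (L(J) = -75 + 70 = -5)
h = -1843216706/398359181 (h = (13061 + 21750)*(-1/8041) - 14755*1/49541 = 34811*(-1/8041) - 14755/49541 = -34811/8041 - 14755/49541 = -1843216706/398359181 ≈ -4.6270)
1/(L(40) + h) = 1/(-5 - 1843216706/398359181) = 1/(-3835012611/398359181) = -398359181/3835012611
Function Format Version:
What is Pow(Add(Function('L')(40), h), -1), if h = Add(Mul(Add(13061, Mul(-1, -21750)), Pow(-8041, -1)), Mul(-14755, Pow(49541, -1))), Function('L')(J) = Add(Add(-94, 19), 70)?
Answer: Rational(-398359181, 3835012611) ≈ -0.10387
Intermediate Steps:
Function('L')(J) = -5 (Function('L')(J) = Add(-75, 70) = -5)
h = Rational(-1843216706, 398359181) (h = Add(Mul(Add(13061, 21750), Rational(-1, 8041)), Mul(-14755, Rational(1, 49541))) = Add(Mul(34811, Rational(-1, 8041)), Rational(-14755, 49541)) = Add(Rational(-34811, 8041), Rational(-14755, 49541)) = Rational(-1843216706, 398359181) ≈ -4.6270)
Pow(Add(Function('L')(40), h), -1) = Pow(Add(-5, Rational(-1843216706, 398359181)), -1) = Pow(Rational(-3835012611, 398359181), -1) = Rational(-398359181, 3835012611)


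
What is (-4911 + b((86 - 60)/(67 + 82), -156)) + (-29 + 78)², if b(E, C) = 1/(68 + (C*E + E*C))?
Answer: -5070051/2020 ≈ -2509.9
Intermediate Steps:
b(E, C) = 1/(68 + 2*C*E) (b(E, C) = 1/(68 + (C*E + C*E)) = 1/(68 + 2*C*E))
(-4911 + b((86 - 60)/(67 + 82), -156)) + (-29 + 78)² = (-4911 + 1/(2*(34 - 156*(86 - 60)/(67 + 82)))) + (-29 + 78)² = (-4911 + 1/(2*(34 - 4056/149))) + 49² = (-4911 + 1/(2*(34 - 4056/149))) + 2401 = (-4911 + 1/(2*(1010/149))) + 2401 = (-4911 + (½)*(149/1010)) + 2401 = (-4911 + 149/2020) + 2401 = -9920071/2020 + 2401 = -5070051/2020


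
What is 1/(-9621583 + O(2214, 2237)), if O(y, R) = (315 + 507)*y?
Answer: -1/7801675 ≈ -1.2818e-7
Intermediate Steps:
O(y, R) = 822*y
1/(-9621583 + O(2214, 2237)) = 1/(-9621583 + 822*2214) = 1/(-9621583 + 1819908) = 1/(-7801675) = -1/7801675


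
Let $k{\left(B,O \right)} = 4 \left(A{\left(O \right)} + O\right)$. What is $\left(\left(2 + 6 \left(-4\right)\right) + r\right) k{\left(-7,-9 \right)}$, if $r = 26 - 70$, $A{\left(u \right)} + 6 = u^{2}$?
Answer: $-17424$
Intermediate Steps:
$A{\left(u \right)} = -6 + u^{2}$
$k{\left(B,O \right)} = -24 + 4 O + 4 O^{2}$ ($k{\left(B,O \right)} = 4 \left(\left(-6 + O^{2}\right) + O\right) = 4 \left(-6 + O + O^{2}\right) = -24 + 4 O + 4 O^{2}$)
$r = -44$
$\left(\left(2 + 6 \left(-4\right)\right) + r\right) k{\left(-7,-9 \right)} = \left(\left(2 + 6 \left(-4\right)\right) - 44\right) \left(-24 + 4 \left(-9\right) + 4 \left(-9\right)^{2}\right) = \left(\left(2 - 24\right) - 44\right) \left(-24 - 36 + 4 \cdot 81\right) = \left(-22 - 44\right) \left(-24 - 36 + 324\right) = \left(-66\right) 264 = -17424$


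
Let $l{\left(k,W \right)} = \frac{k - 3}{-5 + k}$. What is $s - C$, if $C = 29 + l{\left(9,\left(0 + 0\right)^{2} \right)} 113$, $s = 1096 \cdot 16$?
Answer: $\frac{34675}{2} \approx 17338.0$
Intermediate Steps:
$s = 17536$
$l{\left(k,W \right)} = \frac{-3 + k}{-5 + k}$
$C = \frac{397}{2}$ ($C = 29 + \frac{-3 + 9}{-5 + 9} \cdot 113 = 29 + \frac{1}{4} \cdot 6 \cdot 113 = 29 + \frac{3}{2} \cdot 113 = 29 + \frac{339}{2} = \frac{397}{2} \approx 198.5$)
$s - C = 17536 - \frac{397}{2} = \frac{34675}{2}$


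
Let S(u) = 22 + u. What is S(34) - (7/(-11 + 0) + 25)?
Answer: 348/11 ≈ 31.636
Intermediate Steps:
S(34) - (7/(-11 + 0) + 25) = (22 + 34) - (7/(-11 + 0) + 25) = 56 - (7/(-11) + 25) = 56 - (-1/11*7 + 25) = 56 - (-7/11 + 25) = 56 - 1*268/11 = 56 - 268/11 = 348/11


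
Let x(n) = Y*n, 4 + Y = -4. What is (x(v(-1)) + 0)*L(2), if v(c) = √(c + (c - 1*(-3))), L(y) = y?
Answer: -16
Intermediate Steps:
Y = -8 (Y = -4 - 4 = -8)
v(c) = √(3 + 2*c) (v(c) = √(c + (c + 3)) = √(c + (3 + c)) = √(3 + 2*c))
x(n) = -8*n
(x(v(-1)) + 0)*L(2) = (-8*√(3 + 2*(-1)) + 0)*2 = (-8*√(3 - 2) + 0)*2 = (-8*√1 + 0)*2 = (-8*1 + 0)*2 = (-8 + 0)*2 = -8*2 = -16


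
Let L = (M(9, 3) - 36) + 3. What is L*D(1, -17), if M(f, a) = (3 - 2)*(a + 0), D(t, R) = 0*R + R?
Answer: 510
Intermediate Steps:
D(t, R) = R (D(t, R) = 0 + R = R)
M(f, a) = a (M(f, a) = 1*a = a)
L = -30 (L = (3 - 36) + 3 = -33 + 3 = -30)
L*D(1, -17) = -30*(-17) = 510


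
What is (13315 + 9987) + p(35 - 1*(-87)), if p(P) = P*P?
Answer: 38186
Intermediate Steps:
p(P) = P**2
(13315 + 9987) + p(35 - 1*(-87)) = (13315 + 9987) + (35 - 1*(-87))**2 = 23302 + (35 + 87)**2 = 23302 + 122**2 = 23302 + 14884 = 38186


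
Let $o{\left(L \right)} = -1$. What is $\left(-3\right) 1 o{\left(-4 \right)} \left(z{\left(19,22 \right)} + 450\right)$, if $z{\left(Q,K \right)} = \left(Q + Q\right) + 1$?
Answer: $1467$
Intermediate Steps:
$z{\left(Q,K \right)} = 1 + 2 Q$ ($z{\left(Q,K \right)} = 2 Q + 1 = 1 + 2 Q$)
$\left(-3\right) 1 o{\left(-4 \right)} \left(z{\left(19,22 \right)} + 450\right) = \left(-3\right) 1 \left(-1\right) \left(\left(1 + 2 \cdot 19\right) + 450\right) = \left(-3\right) \left(-1\right) \left(\left(1 + 38\right) + 450\right) = 3 \left(39 + 450\right) = 3 \cdot 489 = 1467$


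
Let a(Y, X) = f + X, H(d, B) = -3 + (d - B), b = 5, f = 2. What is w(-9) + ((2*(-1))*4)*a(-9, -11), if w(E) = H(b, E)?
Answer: 83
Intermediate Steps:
H(d, B) = -3 + d - B
a(Y, X) = 2 + X
w(E) = 2 - E (w(E) = -3 + 5 - E = 2 - E)
w(-9) + ((2*(-1))*4)*a(-9, -11) = (2 - 1*(-9)) + ((2*(-1))*4)*(2 - 11) = (2 + 9) - 2*4*(-9) = 11 - 8*(-9) = 11 + 72 = 83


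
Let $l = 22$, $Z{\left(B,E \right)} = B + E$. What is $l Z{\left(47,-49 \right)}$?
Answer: $-44$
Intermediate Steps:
$l Z{\left(47,-49 \right)} = 22 \left(47 - 49\right) = 22 \left(-2\right) = -44$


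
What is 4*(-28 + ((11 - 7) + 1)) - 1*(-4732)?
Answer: 4640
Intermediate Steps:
4*(-28 + ((11 - 7) + 1)) - 1*(-4732) = 4*(-28 + (4 + 1)) + 4732 = 4*(-28 + 5) + 4732 = 4*(-23) + 4732 = -92 + 4732 = 4640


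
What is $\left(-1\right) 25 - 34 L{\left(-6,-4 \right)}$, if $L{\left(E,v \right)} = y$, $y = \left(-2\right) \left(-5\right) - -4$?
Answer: $-501$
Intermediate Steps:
$y = 14$ ($y = 10 + 4 = 14$)
$L{\left(E,v \right)} = 14$
$\left(-1\right) 25 - 34 L{\left(-6,-4 \right)} = \left(-1\right) 25 - 476 = -25 - 476 = -501$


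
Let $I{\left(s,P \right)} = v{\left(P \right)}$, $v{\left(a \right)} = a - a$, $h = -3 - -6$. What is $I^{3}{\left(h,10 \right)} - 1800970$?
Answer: $-1800970$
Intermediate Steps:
$h = 3$ ($h = -3 + 6 = 3$)
$v{\left(a \right)} = 0$
$I{\left(s,P \right)} = 0$
$I^{3}{\left(h,10 \right)} - 1800970 = 0^{3} - 1800970 = 0 - 1800970 = -1800970$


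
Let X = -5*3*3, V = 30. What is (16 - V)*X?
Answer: 630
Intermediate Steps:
X = -45 (X = -15*3 = -45)
(16 - V)*X = (16 - 1*30)*(-45) = (16 - 30)*(-45) = -14*(-45) = 630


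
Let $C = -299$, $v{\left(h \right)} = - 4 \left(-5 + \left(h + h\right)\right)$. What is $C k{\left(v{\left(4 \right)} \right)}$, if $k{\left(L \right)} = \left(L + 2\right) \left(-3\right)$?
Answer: $-8970$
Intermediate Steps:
$v{\left(h \right)} = 20 - 8 h$ ($v{\left(h \right)} = - 4 \left(-5 + 2 h\right) = 20 - 8 h$)
$k{\left(L \right)} = -6 - 3 L$ ($k{\left(L \right)} = \left(2 + L\right) \left(-3\right) = -6 - 3 L$)
$C k{\left(v{\left(4 \right)} \right)} = - 299 \left(-6 - 3 \left(20 - 32\right)\right) = - 299 \left(-6 - -36\right) = - 299 \left(-6 + 36\right) = \left(-299\right) 30 = -8970$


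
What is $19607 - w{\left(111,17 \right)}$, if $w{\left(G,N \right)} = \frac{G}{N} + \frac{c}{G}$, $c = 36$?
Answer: $\frac{12328492}{629} \approx 19600.0$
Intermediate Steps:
$w{\left(G,N \right)} = \frac{36}{G} + \frac{G}{N}$ ($w{\left(G,N \right)} = \frac{G}{N} + \frac{36}{G} = \frac{36}{G} + \frac{G}{N}$)
$19607 - w{\left(111,17 \right)} = 19607 - \left(\frac{36}{111} + \frac{111}{17}\right) = 19607 - \left(36 \cdot \frac{1}{111} + 111 \cdot \frac{1}{17}\right) = 19607 - \left(\frac{12}{37} + \frac{111}{17}\right) = 19607 - \frac{4311}{629} = \frac{12328492}{629}$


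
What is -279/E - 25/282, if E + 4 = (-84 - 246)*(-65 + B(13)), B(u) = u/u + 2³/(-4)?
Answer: -311539/3070416 ≈ -0.10146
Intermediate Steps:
B(u) = -1 (B(u) = 1 + 8*(-¼) = 1 - 2 = -1)
E = 21776 (E = -4 + (-84 - 246)*(-65 - 1) = -4 - 330*(-66) = -4 + 21780 = 21776)
-279/E - 25/282 = -279/21776 - 25/282 = -311539/3070416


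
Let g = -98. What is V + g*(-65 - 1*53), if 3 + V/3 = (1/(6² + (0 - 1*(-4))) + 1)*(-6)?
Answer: 230731/20 ≈ 11537.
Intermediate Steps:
V = -549/20 (V = -9 + 3*((1/(6² + (0 - 1*(-4))) + 1)*(-6)) = -9 + 3*((1/(36 + (0 + 4)) + 1)*(-6)) = -9 + 3*((1/(36 + 4) + 1)*(-6)) = -9 + 3*((1/40 + 1)*(-6)) = -9 + 3*((41/40)*(-6)) = -9 + 3*(-123/20) = -9 - 369/20 = -549/20 ≈ -27.450)
V + g*(-65 - 1*53) = -549/20 - 98*(-65 - 1*53) = -549/20 - 98*(-65 - 53) = -549/20 - 98*(-118) = -549/20 + 11564 = 230731/20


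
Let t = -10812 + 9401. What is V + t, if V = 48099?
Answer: 46688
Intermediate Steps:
t = -1411
V + t = 48099 - 1411 = 46688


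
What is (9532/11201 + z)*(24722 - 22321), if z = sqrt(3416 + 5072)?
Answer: 22886332/11201 + 4802*sqrt(2122) ≈ 2.2325e+5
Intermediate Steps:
z = 2*sqrt(2122) (z = sqrt(8488) = 2*sqrt(2122) ≈ 92.130)
(9532/11201 + z)*(24722 - 22321) = (9532/11201 + 2*sqrt(2122))*(24722 - 22321) = (9532*(1/11201) + 2*sqrt(2122))*2401 = (9532/11201 + 2*sqrt(2122))*2401 = 22886332/11201 + 4802*sqrt(2122)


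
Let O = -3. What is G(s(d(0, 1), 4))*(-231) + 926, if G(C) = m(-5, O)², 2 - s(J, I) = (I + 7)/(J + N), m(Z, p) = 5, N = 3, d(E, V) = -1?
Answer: -4849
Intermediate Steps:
s(J, I) = 2 - (7 + I)/(3 + J) (s(J, I) = 2 - (I + 7)/(J + 3) = 2 - (7 + I)/(3 + J))
G(C) = 25 (G(C) = 5² = 25)
G(s(d(0, 1), 4))*(-231) + 926 = 25*(-231) + 926 = -5775 + 926 = -4849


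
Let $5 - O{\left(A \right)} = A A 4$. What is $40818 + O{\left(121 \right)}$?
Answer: $-17741$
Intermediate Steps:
$O{\left(A \right)} = 5 - 4 A^{2}$ ($O{\left(A \right)} = 5 - A A 4 = 5 - A^{2} \cdot 4 = 5 - 4 A^{2}$)
$40818 + O{\left(121 \right)} = 40818 + \left(5 - 4 \cdot 121^{2}\right) = 40818 + \left(5 - 58564\right) = 40818 - 58559 = -17741$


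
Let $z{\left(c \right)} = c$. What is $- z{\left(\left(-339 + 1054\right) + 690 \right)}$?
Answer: $-1405$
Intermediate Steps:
$- z{\left(\left(-339 + 1054\right) + 690 \right)} = - (\left(-339 + 1054\right) + 690) = - (715 + 690) = \left(-1\right) 1405 = -1405$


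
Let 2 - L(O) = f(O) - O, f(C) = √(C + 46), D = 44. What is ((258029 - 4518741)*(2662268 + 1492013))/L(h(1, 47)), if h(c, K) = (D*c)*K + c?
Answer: -18328551827308556/2143463 - 26550292362108*√235/2143463 ≈ -8.7408e+9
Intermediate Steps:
h(c, K) = c + 44*K*c (h(c, K) = (44*c)*K + c = 44*K*c + c = c + 44*K*c)
f(C) = √(46 + C)
L(O) = 2 + O - √(46 + O) (L(O) = 2 - (√(46 + O) - O) = 2 + (O - √(46 + O)) = 2 + O - √(46 + O))
((258029 - 4518741)*(2662268 + 1492013))/L(h(1, 47)) = ((258029 - 4518741)*(2662268 + 1492013))/(2 + 1*(1 + 44*47) - √(46 + 1*(1 + 44*47))) = (-4260712*4154281)/(2 + 1*(1 + 2068) - √(46 + 1*(1 + 2068))) = -17700194908072/(2 + 1*2069 - √(46 + 1*2069)) = -17700194908072/(2 + 2069 - √(46 + 2069)) = -17700194908072/(2 + 2069 - √2115) = -17700194908072/(2 + 2069 - 3*√235) = -17700194908072/(2071 - 3*√235)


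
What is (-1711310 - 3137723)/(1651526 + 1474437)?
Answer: -4849033/3125963 ≈ -1.5512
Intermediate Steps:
(-1711310 - 3137723)/(1651526 + 1474437) = -4849033/3125963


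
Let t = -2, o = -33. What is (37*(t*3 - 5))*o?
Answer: 13431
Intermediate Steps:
(37*(t*3 - 5))*o = (37*(-2*3 - 5))*(-33) = (37*(-6 - 5))*(-33) = (37*(-11))*(-33) = -407*(-33) = 13431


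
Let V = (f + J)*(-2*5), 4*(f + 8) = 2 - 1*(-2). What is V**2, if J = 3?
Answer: 1600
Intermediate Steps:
f = -7 (f = -8 + (2 - 1*(-2))/4 = -8 + (2 + 2)/4 = -8 + (1/4)*4 = -8 + 1 = -7)
V = 40 (V = (-7 + 3)*(-2*5) = -4*(-10) = 40)
V**2 = 40**2 = 1600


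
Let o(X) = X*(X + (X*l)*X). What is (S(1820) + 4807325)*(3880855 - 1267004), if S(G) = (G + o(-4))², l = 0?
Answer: 21376651139071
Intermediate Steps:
o(X) = X² (o(X) = X*(X + (X*0)*X) = X*(X + 0*X) = X*(X + 0) = X*X = X²)
S(G) = (16 + G)² (S(G) = (G + (-4)²)² = (G + 16)² = (16 + G)²)
(S(1820) + 4807325)*(3880855 - 1267004) = ((16 + 1820)² + 4807325)*(3880855 - 1267004) = (1836² + 4807325)*2613851 = (3370896 + 4807325)*2613851 = 8178221*2613851 = 21376651139071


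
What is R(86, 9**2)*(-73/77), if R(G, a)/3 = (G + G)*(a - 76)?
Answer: -188340/77 ≈ -2446.0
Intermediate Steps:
R(G, a) = 6*G*(-76 + a) (R(G, a) = 3*((G + G)*(a - 76)) = 3*((2*G)*(-76 + a)) = 3*(2*G*(-76 + a)) = 6*G*(-76 + a))
R(86, 9**2)*(-73/77) = (6*86*(-76 + 9**2))*(-73/77) = (6*86*(-76 + 81))*(-73*1/77) = (6*86*5)*(-73/77) = 2580*(-73/77) = -188340/77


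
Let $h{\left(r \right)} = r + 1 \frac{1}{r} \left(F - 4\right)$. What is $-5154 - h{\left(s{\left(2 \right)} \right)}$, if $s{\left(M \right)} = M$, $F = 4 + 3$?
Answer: $- \frac{10315}{2} \approx -5157.5$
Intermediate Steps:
$F = 7$
$h{\left(r \right)} = r + \frac{3}{r}$ ($h{\left(r \right)} = r + 1 \frac{1}{r} \left(7 - 4\right) = r + \frac{1}{r} 3 = r + \frac{3}{r}$)
$-5154 - h{\left(s{\left(2 \right)} \right)} = -5154 - \left(2 + \frac{3}{2}\right) = -5154 - \frac{7}{2} = - \frac{10315}{2}$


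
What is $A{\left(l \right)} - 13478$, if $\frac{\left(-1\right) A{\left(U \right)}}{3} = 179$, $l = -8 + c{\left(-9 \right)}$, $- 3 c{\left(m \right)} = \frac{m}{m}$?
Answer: $-14015$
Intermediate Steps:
$c{\left(m \right)} = - \frac{1}{3}$ ($c{\left(m \right)} = - \frac{m \frac{1}{m}}{3} = \left(- \frac{1}{3}\right) 1 = - \frac{1}{3}$)
$l = - \frac{25}{3}$ ($l = -8 - \frac{1}{3} = - \frac{25}{3} \approx -8.3333$)
$A{\left(U \right)} = -537$ ($A{\left(U \right)} = \left(-3\right) 179 = -537$)
$A{\left(l \right)} - 13478 = -537 - 13478 = -14015$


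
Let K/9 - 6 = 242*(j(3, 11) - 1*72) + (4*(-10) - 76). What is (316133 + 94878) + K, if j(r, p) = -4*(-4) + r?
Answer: 294587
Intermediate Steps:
j(r, p) = 16 + r
K = -116424 (K = 54 + 9*(242*((16 + 3) - 1*72) + (4*(-10) - 76)) = 54 + 9*(242*(19 - 72) + (-40 - 76)) = 54 + 9*(242*(-53) - 116) = 54 + 9*(-12826 - 116) = 54 + 9*(-12942) = 54 - 116478 = -116424)
(316133 + 94878) + K = (316133 + 94878) - 116424 = 411011 - 116424 = 294587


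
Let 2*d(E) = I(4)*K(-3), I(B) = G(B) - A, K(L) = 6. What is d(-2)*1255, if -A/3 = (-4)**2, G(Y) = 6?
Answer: 203310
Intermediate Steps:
A = -48 (A = -3*(-4)**2 = -3*16 = -48)
I(B) = 54 (I(B) = 6 - 1*(-48) = 6 + 48 = 54)
d(E) = 162 (d(E) = (54*6)/2 = (1/2)*324 = 162)
d(-2)*1255 = 162*1255 = 203310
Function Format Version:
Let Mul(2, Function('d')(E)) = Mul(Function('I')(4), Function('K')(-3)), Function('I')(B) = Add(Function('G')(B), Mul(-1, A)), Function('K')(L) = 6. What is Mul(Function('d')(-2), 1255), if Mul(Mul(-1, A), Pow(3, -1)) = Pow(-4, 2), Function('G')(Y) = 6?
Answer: 203310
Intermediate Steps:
A = -48 (A = Mul(-3, Pow(-4, 2)) = Mul(-3, 16) = -48)
Function('I')(B) = 54 (Function('I')(B) = Add(6, Mul(-1, -48)) = Add(6, 48) = 54)
Function('d')(E) = 162 (Function('d')(E) = Mul(Rational(1, 2), Mul(54, 6)) = Mul(Rational(1, 2), 324) = 162)
Mul(Function('d')(-2), 1255) = Mul(162, 1255) = 203310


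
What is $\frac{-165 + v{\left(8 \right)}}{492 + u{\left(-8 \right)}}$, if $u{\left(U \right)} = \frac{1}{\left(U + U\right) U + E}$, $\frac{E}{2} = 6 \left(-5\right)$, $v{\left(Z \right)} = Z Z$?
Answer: $- \frac{6868}{33457} \approx -0.20528$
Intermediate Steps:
$v{\left(Z \right)} = Z^{2}$
$E = -60$ ($E = 2 \cdot 6 \left(-5\right) = 2 \left(-30\right) = -60$)
$u{\left(U \right)} = \frac{1}{-60 + 2 U^{2}}$ ($u{\left(U \right)} = \frac{1}{\left(U + U\right) U - 60} = \frac{1}{2 U U - 60} = \frac{1}{2 U^{2} - 60} = \frac{1}{-60 + 2 U^{2}}$)
$\frac{-165 + v{\left(8 \right)}}{492 + u{\left(-8 \right)}} = \frac{-165 + 8^{2}}{492 + \frac{1}{2 \left(-30 + \left(-8\right)^{2}\right)}} = \frac{-165 + 64}{492 + \frac{1}{2 \left(-30 + 64\right)}} = - \frac{101}{492 + \frac{1}{2 \cdot 34}} = - \frac{101}{492 + \frac{1}{2} \cdot \frac{1}{34}} = - \frac{101}{492 + \frac{1}{68}} = - \frac{101}{\frac{33457}{68}} = \left(-101\right) \frac{68}{33457} = - \frac{6868}{33457}$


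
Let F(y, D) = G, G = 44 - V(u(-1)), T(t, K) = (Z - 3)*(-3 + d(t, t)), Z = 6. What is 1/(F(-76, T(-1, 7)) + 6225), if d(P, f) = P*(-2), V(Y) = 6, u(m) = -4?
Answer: 1/6263 ≈ 0.00015967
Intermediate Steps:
d(P, f) = -2*P
T(t, K) = -9 - 6*t (T(t, K) = (6 - 3)*(-3 - 2*t) = 3*(-3 - 2*t) = -9 - 6*t)
G = 38 (G = 44 - 1*6 = 44 - 6 = 38)
F(y, D) = 38
1/(F(-76, T(-1, 7)) + 6225) = 1/(38 + 6225) = 1/6263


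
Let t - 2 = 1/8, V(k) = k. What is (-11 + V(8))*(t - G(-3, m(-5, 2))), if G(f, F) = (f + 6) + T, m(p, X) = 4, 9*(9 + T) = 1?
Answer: -577/24 ≈ -24.042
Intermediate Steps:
T = -80/9 (T = -9 + (1/9)*1 = -9 + 1/9 = -80/9 ≈ -8.8889)
G(f, F) = -26/9 + f (G(f, F) = (f + 6) - 80/9 = (6 + f) - 80/9 = -26/9 + f)
t = 17/8 (t = 2 + 1/8 = 17/8 ≈ 2.1250)
(-11 + V(8))*(t - G(-3, m(-5, 2))) = (-11 + 8)*(17/8 - (-26/9 - 3)) = -3*(17/8 - 1*(-53/9)) = -3*(17/8 + 53/9) = -3*577/72 = -577/24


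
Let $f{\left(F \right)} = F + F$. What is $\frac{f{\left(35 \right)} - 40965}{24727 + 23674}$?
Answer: $- \frac{40895}{48401} \approx -0.84492$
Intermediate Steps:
$f{\left(F \right)} = 2 F$
$\frac{f{\left(35 \right)} - 40965}{24727 + 23674} = \frac{2 \cdot 35 - 40965}{24727 + 23674} = \frac{70 - 40965}{48401} = \left(-40895\right) \frac{1}{48401} = - \frac{40895}{48401}$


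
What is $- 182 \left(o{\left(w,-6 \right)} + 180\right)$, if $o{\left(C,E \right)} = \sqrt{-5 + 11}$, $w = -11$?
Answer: $-32760 - 182 \sqrt{6} \approx -33206.0$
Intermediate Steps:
$o{\left(C,E \right)} = \sqrt{6}$
$- 182 \left(o{\left(w,-6 \right)} + 180\right) = - 182 \left(\sqrt{6} + 180\right) = - 182 \left(180 + \sqrt{6}\right) = -32760 - 182 \sqrt{6}$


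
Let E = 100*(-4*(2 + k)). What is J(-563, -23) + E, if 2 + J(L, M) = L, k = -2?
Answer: -565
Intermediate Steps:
J(L, M) = -2 + L
E = 0 (E = 100*(-4*(2 - 2)) = 100*(-4*0) = 100*0 = 0)
J(-563, -23) + E = (-2 - 563) + 0 = -565 + 0 = -565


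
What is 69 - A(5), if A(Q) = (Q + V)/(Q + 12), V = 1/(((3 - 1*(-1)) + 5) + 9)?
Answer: 21023/306 ≈ 68.703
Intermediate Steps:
V = 1/18 (V = 1/(((3 + 1) + 5) + 9) = 1/((4 + 5) + 9) = 1/(9 + 9) = 1/18 ≈ 0.055556)
A(Q) = (1/18 + Q)/(12 + Q) (A(Q) = (Q + 1/18)/(Q + 12) = (1/18 + Q)/(12 + Q))
69 - A(5) = 69 - (1/18 + 5)/(12 + 5) = 69 - 91/(17*18) = 69 - 1*91/306 = 69 - 91/306 = 21023/306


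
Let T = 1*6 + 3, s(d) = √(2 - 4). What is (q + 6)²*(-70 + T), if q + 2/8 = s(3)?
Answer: -30317/16 - 1403*I*√2/2 ≈ -1894.8 - 992.07*I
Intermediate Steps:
s(d) = I*√2 (s(d) = √(-2) = I*√2)
q = -¼ + I*√2 ≈ -0.25 + 1.4142*I
T = 9 (T = 6 + 3 = 9)
(q + 6)²*(-70 + T) = ((-¼ + I*√2) + 6)²*(-70 + 9) = (23/4 + I*√2)²*(-61) = -61*(23/4 + I*√2)²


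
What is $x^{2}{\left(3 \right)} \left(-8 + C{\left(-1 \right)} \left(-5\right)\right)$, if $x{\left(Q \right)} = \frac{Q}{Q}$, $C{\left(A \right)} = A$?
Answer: $-3$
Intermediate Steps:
$x{\left(Q \right)} = 1$
$x^{2}{\left(3 \right)} \left(-8 + C{\left(-1 \right)} \left(-5\right)\right) = 1^{2} \left(-8 - -5\right) = 1 \left(-8 + 5\right) = 1 \left(-3\right) = -3$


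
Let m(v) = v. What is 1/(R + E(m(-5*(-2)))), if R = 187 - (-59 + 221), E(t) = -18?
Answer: ⅐ ≈ 0.14286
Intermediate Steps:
R = 25 (R = 187 - 1*162 = 187 - 162 = 25)
1/(R + E(m(-5*(-2)))) = 1/(25 - 18) = 1/7 = ⅐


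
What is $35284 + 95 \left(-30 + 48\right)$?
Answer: $36994$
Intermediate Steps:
$35284 + 95 \left(-30 + 48\right) = 35284 + 95 \cdot 18 = 35284 + 1710 = 36994$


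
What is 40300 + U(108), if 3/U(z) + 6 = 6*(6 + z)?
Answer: 9107801/226 ≈ 40300.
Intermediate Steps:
U(z) = 3/(30 + 6*z) (U(z) = 3/(-6 + 6*(6 + z)) = 3/(-6 + (36 + 6*z)) = 3/(30 + 6*z))
40300 + U(108) = 40300 + 1/(2*(5 + 108)) = 40300 + (½)/113 = 40300 + (½)*(1/113) = 40300 + 1/226 = 9107801/226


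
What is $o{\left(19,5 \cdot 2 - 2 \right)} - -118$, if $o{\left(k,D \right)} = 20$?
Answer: $138$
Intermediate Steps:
$o{\left(19,5 \cdot 2 - 2 \right)} - -118 = 20 - -118 = 20 + 118 = 138$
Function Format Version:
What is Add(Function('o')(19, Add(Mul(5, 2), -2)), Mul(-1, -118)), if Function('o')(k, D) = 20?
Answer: 138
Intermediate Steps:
Add(Function('o')(19, Add(Mul(5, 2), -2)), Mul(-1, -118)) = Add(20, Mul(-1, -118)) = Add(20, 118) = 138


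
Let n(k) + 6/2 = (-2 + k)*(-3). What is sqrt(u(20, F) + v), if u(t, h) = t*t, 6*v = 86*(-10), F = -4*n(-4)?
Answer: sqrt(2310)/3 ≈ 16.021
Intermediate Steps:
n(k) = 3 - 3*k (n(k) = -3 + (-2 + k)*(-3) = -3 + (6 - 3*k) = 3 - 3*k)
F = -60 (F = -4*(3 - 3*(-4)) = -4*(3 + 12) = -4*15 = -60)
v = -430/3 (v = (86*(-10))/6 = (1/6)*(-860) = -430/3 ≈ -143.33)
u(t, h) = t**2
sqrt(u(20, F) + v) = sqrt(20**2 - 430/3) = sqrt(400 - 430/3) = sqrt(770/3) = sqrt(2310)/3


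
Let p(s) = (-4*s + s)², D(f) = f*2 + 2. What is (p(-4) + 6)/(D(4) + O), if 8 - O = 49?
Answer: -150/31 ≈ -4.8387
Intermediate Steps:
O = -41 (O = 8 - 1*49 = 8 - 49 = -41)
D(f) = 2 + 2*f (D(f) = 2*f + 2 = 2 + 2*f)
p(s) = 9*s² (p(s) = (-3*s)² = 9*s²)
(p(-4) + 6)/(D(4) + O) = (9*(-4)² + 6)/((2 + 2*4) - 41) = (9*16 + 6)/((2 + 8) - 41) = (144 + 6)/(10 - 41) = 150/(-31) = -1/31*150 = -150/31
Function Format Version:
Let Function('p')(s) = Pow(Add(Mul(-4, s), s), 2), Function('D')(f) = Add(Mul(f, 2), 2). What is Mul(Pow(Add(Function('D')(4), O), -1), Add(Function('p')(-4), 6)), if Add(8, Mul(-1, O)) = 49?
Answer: Rational(-150, 31) ≈ -4.8387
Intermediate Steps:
O = -41 (O = Add(8, Mul(-1, 49)) = Add(8, -49) = -41)
Function('D')(f) = Add(2, Mul(2, f)) (Function('D')(f) = Add(Mul(2, f), 2) = Add(2, Mul(2, f)))
Function('p')(s) = Mul(9, Pow(s, 2)) (Function('p')(s) = Pow(Mul(-3, s), 2) = Mul(9, Pow(s, 2)))
Mul(Pow(Add(Function('D')(4), O), -1), Add(Function('p')(-4), 6)) = Mul(Pow(Add(Add(2, Mul(2, 4)), -41), -1), Add(Mul(9, Pow(-4, 2)), 6)) = Mul(Pow(Add(Add(2, 8), -41), -1), Add(Mul(9, 16), 6)) = Mul(Pow(Add(10, -41), -1), Add(144, 6)) = Mul(Pow(-31, -1), 150) = Mul(Rational(-1, 31), 150) = Rational(-150, 31)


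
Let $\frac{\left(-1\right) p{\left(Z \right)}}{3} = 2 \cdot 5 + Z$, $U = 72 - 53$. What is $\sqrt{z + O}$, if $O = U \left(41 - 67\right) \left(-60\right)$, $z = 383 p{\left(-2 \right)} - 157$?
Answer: $\sqrt{20291} \approx 142.45$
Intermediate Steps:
$U = 19$ ($U = 72 - 53 = 19$)
$p{\left(Z \right)} = -30 - 3 Z$ ($p{\left(Z \right)} = - 3 \left(2 \cdot 5 + Z\right) = - 3 \left(10 + Z\right) = -30 - 3 Z$)
$z = -9349$ ($z = 383 \left(-30 - -6\right) - 157 = 383 \left(-30 + 6\right) - 157 = 383 \left(-24\right) - 157 = -9192 - 157 = -9349$)
$O = 29640$ ($O = 19 \left(41 - 67\right) \left(-60\right) = 19 \left(-26\right) \left(-60\right) = \left(-494\right) \left(-60\right) = 29640$)
$\sqrt{z + O} = \sqrt{-9349 + 29640} = \sqrt{20291}$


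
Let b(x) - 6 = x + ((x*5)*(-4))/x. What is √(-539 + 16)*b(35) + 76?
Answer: 76 + 21*I*√523 ≈ 76.0 + 480.25*I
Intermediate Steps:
b(x) = -14 + x (b(x) = 6 + (x + ((x*5)*(-4))/x) = 6 + (x + ((5*x)*(-4))/x) = 6 + (x + (-20*x)/x) = 6 + (x - 20) = 6 + (-20 + x) = -14 + x)
√(-539 + 16)*b(35) + 76 = √(-539 + 16)*(-14 + 35) + 76 = √(-523)*21 + 76 = (I*√523)*21 + 76 = 21*I*√523 + 76 = 76 + 21*I*√523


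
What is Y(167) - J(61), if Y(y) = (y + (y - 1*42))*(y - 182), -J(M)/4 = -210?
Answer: -5220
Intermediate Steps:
J(M) = 840 (J(M) = -4*(-210) = 840)
Y(y) = (-182 + y)*(-42 + 2*y) (Y(y) = (y + (y - 42))*(-182 + y) = (y + (-42 + y))*(-182 + y) = (-42 + 2*y)*(-182 + y) = (-182 + y)*(-42 + 2*y))
Y(167) - J(61) = (7644 - 406*167 + 2*167²) - 1*840 = (7644 - 67802 + 2*27889) - 840 = (7644 - 67802 + 55778) - 840 = -4380 - 840 = -5220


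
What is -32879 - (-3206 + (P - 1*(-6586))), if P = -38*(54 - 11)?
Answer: -34625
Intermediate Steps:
P = -1634 (P = -38*43 = -1634)
-32879 - (-3206 + (P - 1*(-6586))) = -32879 - (-3206 + (-1634 - 1*(-6586))) = -32879 - (-3206 + (-1634 + 6586)) = -32879 - (-3206 + 4952) = -32879 - 1*1746 = -32879 - 1746 = -34625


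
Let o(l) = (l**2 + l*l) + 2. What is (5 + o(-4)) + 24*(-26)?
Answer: -585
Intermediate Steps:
o(l) = 2 + 2*l**2 (o(l) = (l**2 + l**2) + 2 = 2*l**2 + 2 = 2 + 2*l**2)
(5 + o(-4)) + 24*(-26) = (5 + (2 + 2*(-4)**2)) + 24*(-26) = (5 + (2 + 2*16)) - 624 = (5 + (2 + 32)) - 624 = (5 + 34) - 624 = 39 - 624 = -585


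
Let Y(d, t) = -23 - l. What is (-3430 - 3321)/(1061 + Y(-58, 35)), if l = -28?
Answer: -6751/1066 ≈ -6.3330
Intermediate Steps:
Y(d, t) = 5 (Y(d, t) = -23 - 1*(-28) = -23 + 28 = 5)
(-3430 - 3321)/(1061 + Y(-58, 35)) = (-3430 - 3321)/(1061 + 5) = -6751/1066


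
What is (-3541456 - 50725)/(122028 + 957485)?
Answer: -3592181/1079513 ≈ -3.3276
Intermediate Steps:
(-3541456 - 50725)/(122028 + 957485) = -3592181/1079513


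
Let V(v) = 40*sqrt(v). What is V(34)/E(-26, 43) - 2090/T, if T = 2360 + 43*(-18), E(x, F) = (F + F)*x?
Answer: -1045/793 - 10*sqrt(34)/559 ≈ -1.4221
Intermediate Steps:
E(x, F) = 2*F*x (E(x, F) = (2*F)*x = 2*F*x)
T = 1586 (T = 2360 - 774 = 1586)
V(34)/E(-26, 43) - 2090/T = (40*sqrt(34))/((2*43*(-26))) - 2090/1586 = (40*sqrt(34))/(-2236) - 2090*1/1586 = (40*sqrt(34))*(-1/2236) - 1045/793 = -10*sqrt(34)/559 - 1045/793 = -1045/793 - 10*sqrt(34)/559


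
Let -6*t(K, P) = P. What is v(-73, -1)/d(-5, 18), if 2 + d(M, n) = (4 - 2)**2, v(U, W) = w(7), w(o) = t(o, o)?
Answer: -7/12 ≈ -0.58333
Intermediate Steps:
t(K, P) = -P/6
w(o) = -o/6
v(U, W) = -7/6 (v(U, W) = -1/6*7 = -7/6)
d(M, n) = 2 (d(M, n) = -2 + (4 - 2)**2 = -2 + 2**2 = -2 + 4 = 2)
v(-73, -1)/d(-5, 18) = -7/6/2 = -7/6*1/2 = -7/12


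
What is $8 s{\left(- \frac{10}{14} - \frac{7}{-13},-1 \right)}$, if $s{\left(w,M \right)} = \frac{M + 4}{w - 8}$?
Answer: $- \frac{91}{31} \approx -2.9355$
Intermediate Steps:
$s{\left(w,M \right)} = \frac{4 + M}{-8 + w}$
$8 s{\left(- \frac{10}{14} - \frac{7}{-13},-1 \right)} = 8 \frac{4 - 1}{-8 - \left(- \frac{7}{13} + \frac{5}{7}\right)} = 8 \frac{1}{-8 - \frac{16}{91}} \cdot 3 = 8 \frac{1}{- \frac{744}{91}} \cdot 3 = 8 \left(\left(- \frac{91}{744}\right) 3\right) = 8 \left(- \frac{91}{248}\right) = - \frac{91}{31}$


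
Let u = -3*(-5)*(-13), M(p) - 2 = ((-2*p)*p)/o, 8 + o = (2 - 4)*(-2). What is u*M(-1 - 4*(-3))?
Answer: -24375/2 ≈ -12188.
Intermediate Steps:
o = -4 (o = -8 + (2 - 4)*(-2) = -8 - 2*(-2) = -8 + 4 = -4)
M(p) = 2 + p**2/2 (M(p) = 2 + ((-2*p)*p)/(-4) = 2 - 2*p**2*(-1/4) = 2 + p**2/2)
u = -195 (u = 15*(-13) = -195)
u*M(-1 - 4*(-3)) = -195*(2 + (-1 - 4*(-3))**2/2) = -195*(2 + (-1 + 12)**2/2) = -195*(2 + (1/2)*11**2) = -195*(2 + (1/2)*121) = -195*(2 + 121/2) = -195*125/2 = -24375/2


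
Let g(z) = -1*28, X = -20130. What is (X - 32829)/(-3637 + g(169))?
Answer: 52959/3665 ≈ 14.450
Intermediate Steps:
g(z) = -28
(X - 32829)/(-3637 + g(169)) = (-20130 - 32829)/(-3637 - 28) = -52959/(-3665) = -52959*(-1/3665) = 52959/3665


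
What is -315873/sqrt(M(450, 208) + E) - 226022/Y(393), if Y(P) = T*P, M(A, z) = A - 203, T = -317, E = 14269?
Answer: 226022/124581 - 315873*sqrt(3629)/7258 ≈ -2619.9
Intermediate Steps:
M(A, z) = -203 + A
Y(P) = -317*P
-315873/sqrt(M(450, 208) + E) - 226022/Y(393) = -315873/sqrt((-203 + 450) + 14269) - 226022/((-317*393)) = -315873/sqrt(247 + 14269) - 226022/(-124581) = -315873*sqrt(3629)/7258 - 226022*(-1/124581) = -315873*sqrt(3629)/7258 + 226022/124581 = 226022/124581 - 315873*sqrt(3629)/7258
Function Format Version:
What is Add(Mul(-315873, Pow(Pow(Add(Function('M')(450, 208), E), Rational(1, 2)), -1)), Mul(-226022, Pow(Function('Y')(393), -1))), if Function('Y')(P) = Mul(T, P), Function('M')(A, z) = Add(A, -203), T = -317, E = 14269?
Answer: Add(Rational(226022, 124581), Mul(Rational(-315873, 7258), Pow(3629, Rational(1, 2)))) ≈ -2619.9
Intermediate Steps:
Function('M')(A, z) = Add(-203, A)
Function('Y')(P) = Mul(-317, P)
Add(Mul(-315873, Pow(Pow(Add(Function('M')(450, 208), E), Rational(1, 2)), -1)), Mul(-226022, Pow(Function('Y')(393), -1))) = Add(Mul(-315873, Pow(Pow(Add(Add(-203, 450), 14269), Rational(1, 2)), -1)), Mul(-226022, Pow(Mul(-317, 393), -1))) = Add(Mul(-315873, Pow(Pow(Add(247, 14269), Rational(1, 2)), -1)), Mul(-226022, Pow(-124581, -1))) = Add(Mul(-315873, Pow(Pow(14516, Rational(1, 2)), -1)), Mul(-226022, Rational(-1, 124581))) = Add(Mul(-315873, Pow(Mul(2, Pow(3629, Rational(1, 2))), -1)), Rational(226022, 124581)) = Add(Mul(-315873, Mul(Rational(1, 7258), Pow(3629, Rational(1, 2)))), Rational(226022, 124581)) = Add(Mul(Rational(-315873, 7258), Pow(3629, Rational(1, 2))), Rational(226022, 124581)) = Add(Rational(226022, 124581), Mul(Rational(-315873, 7258), Pow(3629, Rational(1, 2))))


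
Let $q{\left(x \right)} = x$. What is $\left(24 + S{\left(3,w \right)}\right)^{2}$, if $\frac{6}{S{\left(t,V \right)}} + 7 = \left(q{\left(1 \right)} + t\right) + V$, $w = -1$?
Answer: $\frac{2025}{4} \approx 506.25$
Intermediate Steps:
$S{\left(t,V \right)} = \frac{6}{-6 + V + t}$ ($S{\left(t,V \right)} = \frac{6}{-7 + \left(\left(1 + t\right) + V\right)} = \frac{6}{-7 + \left(1 + V + t\right)} = \frac{6}{-6 + V + t}$)
$\left(24 + S{\left(3,w \right)}\right)^{2} = \left(24 + \frac{6}{-6 - 1 + 3}\right)^{2} = \left(24 + \frac{6}{-4}\right)^{2} = \left(24 + 6 \left(- \frac{1}{4}\right)\right)^{2} = \left(24 - \frac{3}{2}\right)^{2} = \left(\frac{45}{2}\right)^{2} = \frac{2025}{4}$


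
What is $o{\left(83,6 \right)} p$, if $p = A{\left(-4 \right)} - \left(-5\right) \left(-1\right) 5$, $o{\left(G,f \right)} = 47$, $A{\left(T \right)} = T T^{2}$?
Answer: $-4183$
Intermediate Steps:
$A{\left(T \right)} = T^{3}$
$p = -89$ ($p = \left(-4\right)^{3} - \left(-5\right) \left(-1\right) 5 = -64 - 5 \cdot 5 = -64 - 25 = -89$)
$o{\left(83,6 \right)} p = 47 \left(-89\right) = -4183$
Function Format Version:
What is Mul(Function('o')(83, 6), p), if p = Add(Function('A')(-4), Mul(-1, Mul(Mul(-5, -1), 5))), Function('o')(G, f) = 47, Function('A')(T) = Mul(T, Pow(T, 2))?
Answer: -4183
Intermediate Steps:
Function('A')(T) = Pow(T, 3)
p = -89 (p = Add(Pow(-4, 3), Mul(-1, Mul(Mul(-5, -1), 5))) = Add(-64, Mul(-1, Mul(5, 5))) = Add(-64, Mul(-1, 25)) = Add(-64, -25) = -89)
Mul(Function('o')(83, 6), p) = Mul(47, -89) = -4183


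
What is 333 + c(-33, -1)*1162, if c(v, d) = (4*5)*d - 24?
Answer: -50795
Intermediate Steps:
c(v, d) = -24 + 20*d (c(v, d) = 20*d - 24 = -24 + 20*d)
333 + c(-33, -1)*1162 = 333 + (-24 + 20*(-1))*1162 = 333 + (-24 - 20)*1162 = 333 - 44*1162 = 333 - 51128 = -50795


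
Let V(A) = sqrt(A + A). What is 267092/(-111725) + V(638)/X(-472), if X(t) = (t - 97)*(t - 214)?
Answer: -267092/111725 + sqrt(319)/195167 ≈ -2.3905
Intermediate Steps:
V(A) = sqrt(2)*sqrt(A) (V(A) = sqrt(2*A) = sqrt(2)*sqrt(A))
X(t) = (-214 + t)*(-97 + t) (X(t) = (-97 + t)*(-214 + t) = (-214 + t)*(-97 + t))
267092/(-111725) + V(638)/X(-472) = 267092/(-111725) + (sqrt(2)*sqrt(638))/(20758 + (-472)**2 - 311*(-472)) = 267092*(-1/111725) + (2*sqrt(319))/(20758 + 222784 + 146792) = -267092/111725 + (2*sqrt(319))/390334 = -267092/111725 + (2*sqrt(319))*(1/390334) = -267092/111725 + sqrt(319)/195167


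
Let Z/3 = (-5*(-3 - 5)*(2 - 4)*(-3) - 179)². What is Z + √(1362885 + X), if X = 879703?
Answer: 11163 + 2*√560647 ≈ 12661.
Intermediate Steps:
Z = 11163 (Z = 3*(-5*(-3 - 5)*(2 - 4)*(-3) - 179)² = 3*(-(-40)*(-2)*(-3) - 179)² = 3*(-5*16*(-3) - 179)² = 3*(-80*(-3) - 179)² = 3*(240 - 179)² = 3*61² = 3*3721 = 11163)
Z + √(1362885 + X) = 11163 + √(1362885 + 879703) = 11163 + √2242588 = 11163 + 2*√560647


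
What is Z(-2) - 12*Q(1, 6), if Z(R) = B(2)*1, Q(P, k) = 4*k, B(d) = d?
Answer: -286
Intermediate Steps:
Z(R) = 2 (Z(R) = 2*1 = 2)
Z(-2) - 12*Q(1, 6) = 2 - 48*6 = 2 - 12*24 = 2 - 288 = -286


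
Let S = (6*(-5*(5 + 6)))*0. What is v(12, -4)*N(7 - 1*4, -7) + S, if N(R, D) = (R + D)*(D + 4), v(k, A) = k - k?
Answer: 0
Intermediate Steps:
v(k, A) = 0
N(R, D) = (4 + D)*(D + R) (N(R, D) = (D + R)*(4 + D) = (4 + D)*(D + R))
S = 0 (S = (6*(-5*11))*0 = (6*(-55))*0 = -330*0 = 0)
v(12, -4)*N(7 - 1*4, -7) + S = 0*((-7)² + 4*(-7) + 4*(7 - 1*4) - 7*(7 - 1*4)) + 0 = 0*(49 - 28 + 4*(7 - 4) - 7*(7 - 4)) + 0 = 0*(49 - 28 + 4*3 - 7*3) + 0 = 0*(49 - 28 + 12 - 21) + 0 = 0*12 + 0 = 0 + 0 = 0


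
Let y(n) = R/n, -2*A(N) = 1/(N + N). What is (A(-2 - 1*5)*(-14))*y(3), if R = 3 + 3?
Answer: -1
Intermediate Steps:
A(N) = -1/(4*N) (A(N) = -1/(2*(N + N)) = -1/(2*N)/2 = -1/(4*N))
R = 6
y(n) = 6/n
(A(-2 - 1*5)*(-14))*y(3) = (-1/(4*(-2 - 1*5))*(-14))*(6/3) = (-1/(4*(-2 - 5))*(-14))*(6*(⅓)) = (-¼/(-7)*(-14))*2 = (-¼*(-⅐)*(-14))*2 = ((1/28)*(-14))*2 = -½*2 = -1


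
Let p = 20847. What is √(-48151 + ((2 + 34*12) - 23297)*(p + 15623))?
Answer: I*√834737041 ≈ 28892.0*I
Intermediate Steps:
√(-48151 + ((2 + 34*12) - 23297)*(p + 15623)) = √(-48151 + ((2 + 34*12) - 23297)*(20847 + 15623)) = √(-48151 + ((2 + 408) - 23297)*36470) = √(-48151 + (410 - 23297)*36470) = √(-48151 - 22887*36470) = √(-48151 - 834688890) = √(-834737041) = I*√834737041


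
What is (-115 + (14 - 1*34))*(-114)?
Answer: 15390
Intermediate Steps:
(-115 + (14 - 1*34))*(-114) = (-115 + (14 - 34))*(-114) = (-115 - 20)*(-114) = -135*(-114) = 15390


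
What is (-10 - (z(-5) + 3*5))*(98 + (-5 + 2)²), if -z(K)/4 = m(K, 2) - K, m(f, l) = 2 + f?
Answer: -1819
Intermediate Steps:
z(K) = -8 (z(K) = -4*((2 + K) - K) = -4*2 = -8)
(-10 - (z(-5) + 3*5))*(98 + (-5 + 2)²) = (-10 - (-8 + 3*5))*(98 + (-5 + 2)²) = (-10 - (-8 + 15))*(98 + (-3)²) = (-10 - 1*7)*(98 + 9) = (-10 - 7)*107 = -17*107 = -1819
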